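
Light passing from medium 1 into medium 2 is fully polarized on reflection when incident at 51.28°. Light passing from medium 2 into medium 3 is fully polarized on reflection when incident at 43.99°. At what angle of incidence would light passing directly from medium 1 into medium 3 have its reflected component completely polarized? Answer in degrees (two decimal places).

Each Brewster angle gives a ratio: n₂/n₁ = tan 51.28° = 1.2473, n₃/n₂ = tan 43.99° = 0.9654.
n₃/n₁ = 1.2041. Then tan θ_B(1→3) = n₃/n₁, so θ_B(1→3) = arctan(1.2041) = 50.29°.

θ_B ≈ 50.29°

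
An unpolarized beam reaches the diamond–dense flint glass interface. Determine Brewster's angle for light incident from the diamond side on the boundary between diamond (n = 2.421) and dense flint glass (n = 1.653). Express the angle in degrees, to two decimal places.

tan θ_B = n₂/n₁ = 1.653/2.421 = 0.6828.
θ_B = arctan(0.6828) = 34.32°.

θ_B ≈ 34.32°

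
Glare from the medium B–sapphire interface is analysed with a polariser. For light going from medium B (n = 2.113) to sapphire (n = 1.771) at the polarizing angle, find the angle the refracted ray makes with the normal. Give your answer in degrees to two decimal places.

θ_t ≈ 50.03°

θ_B = arctan(n₂/n₁) = arctan(1.771/2.113) = 39.97°.
At Brewster's angle the reflected and refracted rays are perpendicular, so θ_t = 90° − θ_B = 90° − 39.97° = 50.03°.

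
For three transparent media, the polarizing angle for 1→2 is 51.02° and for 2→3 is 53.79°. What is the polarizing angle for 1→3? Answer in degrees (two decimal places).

n₂/n₁ = tan 51.02° = 1.2358 and n₃/n₂ = tan 53.79° = 1.3658.
Multiplying, n₃/n₁ = 1.2358 × 1.3658 = 1.6879, and θ_B(1→3) = arctan 1.6879 = 59.35°.

θ_B ≈ 59.35°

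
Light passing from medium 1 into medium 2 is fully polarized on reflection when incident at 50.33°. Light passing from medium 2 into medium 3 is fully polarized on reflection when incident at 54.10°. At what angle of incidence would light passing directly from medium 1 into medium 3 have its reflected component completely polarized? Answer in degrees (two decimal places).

θ_B ≈ 59.02°

n₂/n₁ = tan 50.33° = 1.2058 and n₃/n₂ = tan 54.10° = 1.3814.
n₃/n₁ = 1.6657. Then tan θ_B(1→3) = n₃/n₁, so θ_B(1→3) = arctan(1.6657) = 59.02°.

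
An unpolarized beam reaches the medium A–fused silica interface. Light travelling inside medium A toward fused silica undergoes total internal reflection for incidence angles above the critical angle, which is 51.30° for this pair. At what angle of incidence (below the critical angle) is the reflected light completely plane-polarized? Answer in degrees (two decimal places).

n₂/n₁ = sin θ_c = sin 51.30° = 0.7804.
tan θ_B equals the same ratio, so θ_B = arctan(0.7804) = 37.97°.

θ_B ≈ 37.97°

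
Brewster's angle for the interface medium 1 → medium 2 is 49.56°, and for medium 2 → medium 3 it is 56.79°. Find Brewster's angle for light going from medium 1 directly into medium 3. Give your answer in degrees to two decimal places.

θ_B ≈ 60.84°

Each Brewster angle gives a ratio: n₂/n₁ = tan 49.56° = 1.1733, n₃/n₂ = tan 56.79° = 1.5276.
Multiplying, n₃/n₁ = 1.1733 × 1.5276 = 1.7924, and θ_B(1→3) = arctan 1.7924 = 60.84°.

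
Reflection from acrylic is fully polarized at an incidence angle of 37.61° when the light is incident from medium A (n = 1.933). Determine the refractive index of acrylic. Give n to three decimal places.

n ≈ 1.489

Brewster's law: tan θ_B = n₂/n₁ (light incident in medium A, refracted into acrylic).
n₂ = n₁ tan θ_B = 1.933 × tan 37.61° = 1.489.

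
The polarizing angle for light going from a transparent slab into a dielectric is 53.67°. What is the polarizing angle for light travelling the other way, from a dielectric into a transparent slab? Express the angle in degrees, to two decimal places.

tan θ_B' = n₁/n₂ = 1/tan θ_B, so θ_B' = 90° − θ_B.
θ_B' = 90° − 53.67° = 36.33°.

θ_B' ≈ 36.33°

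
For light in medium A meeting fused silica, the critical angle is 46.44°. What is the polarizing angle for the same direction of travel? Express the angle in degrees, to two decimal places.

θ_B ≈ 35.93°

At the critical angle sin θ_c = n₂/n₁, giving n₂/n₁ = sin 46.44° = 0.7247.
Then tan θ_B = n₂/n₁ = 0.7247, so θ_B = arctan 0.7247 = 35.93°.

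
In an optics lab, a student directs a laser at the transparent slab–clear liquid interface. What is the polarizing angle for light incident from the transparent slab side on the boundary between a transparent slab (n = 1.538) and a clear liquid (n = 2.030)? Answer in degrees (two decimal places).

θ_B ≈ 52.85°

At Brewster's angle the reflected and refracted rays are perpendicular, which with Snell's law gives tan θ_B = n₂/n₁.
tan θ_B = n₂/n₁ = 2.030/1.538 = 1.3199.
So θ_B = arctan 1.3199 = 52.85°.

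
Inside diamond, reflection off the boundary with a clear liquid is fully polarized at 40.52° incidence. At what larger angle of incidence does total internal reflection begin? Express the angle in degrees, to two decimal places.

From Brewster, n₂/n₁ = tan θ_B = tan 40.52° = 0.8547.
Then sin θ_c = n₂/n₁ = 0.8547, so θ_c = arcsin 0.8547 = 58.72°.

θ_c ≈ 58.72°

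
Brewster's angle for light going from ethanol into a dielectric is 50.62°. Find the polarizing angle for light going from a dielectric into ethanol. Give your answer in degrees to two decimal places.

The two Brewster angles are complementary: θ_B' = 90° − θ_B = 90° − 50.62° = 39.38°.

θ_B' ≈ 39.38°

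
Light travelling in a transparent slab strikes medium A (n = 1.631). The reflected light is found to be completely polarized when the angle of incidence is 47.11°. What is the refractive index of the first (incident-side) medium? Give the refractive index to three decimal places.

n ≈ 1.515

Brewster's law: tan θ_B = n₂/n₁ (light incident in a transparent slab, refracted into medium A).
n₁ = n₂ / tan θ_B = 1.631 / tan 47.11° = 1.515.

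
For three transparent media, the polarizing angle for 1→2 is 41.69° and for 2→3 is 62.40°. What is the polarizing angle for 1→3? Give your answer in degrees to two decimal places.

n₂/n₁ = tan 41.69° = 0.8907 and n₃/n₂ = tan 62.40° = 1.9128.
Multiplying, n₃/n₁ = 0.8907 × 1.9128 = 1.7037, and θ_B(1→3) = arctan 1.7037 = 59.59°.

θ_B ≈ 59.59°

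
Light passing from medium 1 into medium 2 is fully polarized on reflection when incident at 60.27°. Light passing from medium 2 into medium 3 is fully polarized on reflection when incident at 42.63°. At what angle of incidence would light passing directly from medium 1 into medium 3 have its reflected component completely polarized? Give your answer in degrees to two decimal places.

θ_B ≈ 58.18°

Each Brewster angle gives a ratio: n₂/n₁ = tan 60.27° = 1.7511, n₃/n₂ = tan 42.63° = 0.9205.
So n₃/n₁ = (n₂/n₁)(n₃/n₂) = 1.7511 × 0.9205 = 1.6119.
θ_B(1→3) = arctan(1.6119) = 58.18°.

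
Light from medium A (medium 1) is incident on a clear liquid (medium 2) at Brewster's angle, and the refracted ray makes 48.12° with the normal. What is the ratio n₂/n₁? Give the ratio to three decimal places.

n₂/n₁ ≈ 0.897

At Brewster incidence θ_B = 90° − θ_t = 90° − 48.12° = 41.88°.
tan θ_B = n₂/n₁, so n₂/n₁ = tan 41.88° = 0.897.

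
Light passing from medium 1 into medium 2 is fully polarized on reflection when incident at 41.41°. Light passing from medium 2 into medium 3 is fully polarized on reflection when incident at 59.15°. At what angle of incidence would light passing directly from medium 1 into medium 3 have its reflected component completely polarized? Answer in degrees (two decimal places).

tan θ_B(1→2) = n₂/n₁ = tan 41.41° = 0.8819.
tan θ_B(2→3) = n₃/n₂ = tan 59.15° = 1.6742.
So n₃/n₁ = (n₂/n₁)(n₃/n₂) = 0.8819 × 1.6742 = 1.4765.
θ_B(1→3) = arctan(1.4765) = 55.89°.

θ_B ≈ 55.89°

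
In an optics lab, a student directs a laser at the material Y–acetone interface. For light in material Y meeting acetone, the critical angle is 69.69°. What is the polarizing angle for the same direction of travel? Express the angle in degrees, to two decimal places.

θ_B ≈ 43.16°

sin θ_c = n₂/n₁, so n₂/n₁ = sin 69.69° = 0.9378.
Brewster: tan θ_B = n₂/n₁ = 0.9378.
θ_B = arctan(0.9378) = 43.16°.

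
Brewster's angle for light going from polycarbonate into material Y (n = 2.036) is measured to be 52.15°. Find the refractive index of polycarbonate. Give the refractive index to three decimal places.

Full polarization of the reflected beam means tan θ_B = n₂/n₁, where n₁ is the incident medium (polycarbonate).
n₁ = n₂ / tan θ_B = 2.036 / tan 52.15° = 1.582.

n ≈ 1.582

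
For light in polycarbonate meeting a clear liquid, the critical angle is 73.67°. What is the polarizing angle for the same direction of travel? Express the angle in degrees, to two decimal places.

θ_B ≈ 43.82°

sin θ_c = n₂/n₁, so n₂/n₁ = sin 73.67° = 0.9597.
Brewster: tan θ_B = n₂/n₁ = 0.9597.
θ_B = arctan(0.9597) = 43.82°.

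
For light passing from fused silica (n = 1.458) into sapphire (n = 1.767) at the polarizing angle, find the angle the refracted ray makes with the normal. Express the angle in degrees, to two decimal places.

θ_t ≈ 39.53°

θ_B = arctan(n₂/n₁) = arctan(1.767/1.458) = 50.47°.
The refracted ray is perpendicular to the reflected ray, so θ_t = 90° − θ_B = 39.53°.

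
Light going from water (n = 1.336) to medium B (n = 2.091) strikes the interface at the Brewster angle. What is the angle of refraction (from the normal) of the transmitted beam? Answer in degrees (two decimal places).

θ_t ≈ 32.58°

First find Brewster's angle: tan θ_B = 2.091/1.336 = 1.5651, giving θ_B = 57.42°.
Since θ_B + θ_t = 90° at Brewster incidence, θ_t = 90° − 57.42° = 32.58°.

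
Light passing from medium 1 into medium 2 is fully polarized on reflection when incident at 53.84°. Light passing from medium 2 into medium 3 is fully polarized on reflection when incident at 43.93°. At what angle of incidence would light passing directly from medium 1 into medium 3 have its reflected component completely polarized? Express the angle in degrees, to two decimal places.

θ_B ≈ 52.81°

Each Brewster angle gives a ratio: n₂/n₁ = tan 53.84° = 1.3683, n₃/n₂ = tan 43.93° = 0.9633.
Multiplying, n₃/n₁ = 1.3683 × 0.9633 = 1.3182, and θ_B(1→3) = arctan 1.3182 = 52.81°.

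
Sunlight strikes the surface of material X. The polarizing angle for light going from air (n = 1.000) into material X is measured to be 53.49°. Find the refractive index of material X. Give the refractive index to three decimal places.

n ≈ 1.351

Full polarization of the reflected beam means tan θ_B = n₂/n₁, where n₁ is the incident medium (air).
n₂ = n₁ tan θ_B = 1.000 × tan 53.49° = 1.351.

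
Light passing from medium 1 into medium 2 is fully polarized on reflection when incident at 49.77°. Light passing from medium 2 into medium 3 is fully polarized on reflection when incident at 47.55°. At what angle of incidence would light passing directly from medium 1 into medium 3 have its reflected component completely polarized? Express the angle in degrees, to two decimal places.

tan θ_B(1→2) = n₂/n₁ = tan 49.77° = 1.1821.
tan θ_B(2→3) = n₃/n₂ = tan 47.55° = 1.0932.
Multiplying, n₃/n₁ = 1.1821 × 1.0932 = 1.2923, and θ_B(1→3) = arctan 1.2923 = 52.27°.

θ_B ≈ 52.27°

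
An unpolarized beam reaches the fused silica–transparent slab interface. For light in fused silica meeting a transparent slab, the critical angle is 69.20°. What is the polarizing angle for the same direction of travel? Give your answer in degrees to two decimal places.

At the critical angle sin θ_c = n₂/n₁, giving n₂/n₁ = sin 69.20° = 0.9348.
Then tan θ_B = n₂/n₁ = 0.9348, so θ_B = arctan 0.9348 = 43.07°.

θ_B ≈ 43.07°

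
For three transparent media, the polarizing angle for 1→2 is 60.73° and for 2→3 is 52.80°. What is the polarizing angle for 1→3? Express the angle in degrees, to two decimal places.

θ_B ≈ 66.95°

n₂/n₁ = tan 60.73° = 1.7842 and n₃/n₂ = tan 52.80° = 1.3175.
n₃/n₁ = 2.3506. Then tan θ_B(1→3) = n₃/n₁, so θ_B(1→3) = arctan(2.3506) = 66.95°.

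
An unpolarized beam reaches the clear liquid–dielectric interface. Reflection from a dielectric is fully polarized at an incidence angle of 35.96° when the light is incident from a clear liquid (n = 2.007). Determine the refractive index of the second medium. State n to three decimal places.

Full polarization of the reflected beam means tan θ_B = n₂/n₁, where n₁ is the incident medium (a clear liquid).
n₂ = n₁ tan θ_B = 2.007 × tan 35.96° = 1.456.

n ≈ 1.456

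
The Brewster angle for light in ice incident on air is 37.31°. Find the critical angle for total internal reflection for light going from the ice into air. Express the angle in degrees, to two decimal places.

From Brewster, n₂/n₁ = tan θ_B = tan 37.31° = 0.7621.
Then sin θ_c = n₂/n₁ = 0.7621, so θ_c = arcsin 0.7621 = 49.65°.

θ_c ≈ 49.65°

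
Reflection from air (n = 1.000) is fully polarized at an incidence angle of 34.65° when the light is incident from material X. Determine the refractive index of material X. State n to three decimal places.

At Brewster's angle, tan θ_B = n₂/n₁ with n₁ on the incident side (material X) and n₂ on the transmitted side (air).
n₁ = n₂ / tan θ_B = 1.000 / tan 34.65° = 1.447.

n ≈ 1.447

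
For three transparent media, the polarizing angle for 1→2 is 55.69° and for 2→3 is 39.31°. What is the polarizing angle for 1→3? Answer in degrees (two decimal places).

n₂/n₁ = tan 55.69° = 1.4654 and n₃/n₂ = tan 39.31° = 0.8188.
n₃/n₁ = 1.1998. Then tan θ_B(1→3) = n₃/n₁, so θ_B(1→3) = arctan(1.1998) = 50.19°.

θ_B ≈ 50.19°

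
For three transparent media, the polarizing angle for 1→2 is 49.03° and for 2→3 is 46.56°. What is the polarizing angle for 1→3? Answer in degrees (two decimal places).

Each Brewster angle gives a ratio: n₂/n₁ = tan 49.03° = 1.1516, n₃/n₂ = tan 46.56° = 1.0560.
n₃/n₁ = 1.2161. Then tan θ_B(1→3) = n₃/n₁, so θ_B(1→3) = arctan(1.2161) = 50.57°.

θ_B ≈ 50.57°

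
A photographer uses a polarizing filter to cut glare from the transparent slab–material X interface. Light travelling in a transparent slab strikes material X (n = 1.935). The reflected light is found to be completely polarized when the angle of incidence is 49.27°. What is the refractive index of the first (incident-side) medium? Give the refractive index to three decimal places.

n ≈ 1.666

At the polarizing angle, tan θ_B = n₂/n₁ with n₁ on the incident side (a transparent slab) and n₂ on the transmitted side (material X).
n₁ = n₂ / tan θ_B = 1.935 / tan 49.27° = 1.666.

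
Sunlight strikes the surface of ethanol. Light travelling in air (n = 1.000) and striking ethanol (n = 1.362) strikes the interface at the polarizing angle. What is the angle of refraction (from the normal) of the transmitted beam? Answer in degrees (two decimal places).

θ_t ≈ 36.29°

tan θ_B = n₂/n₁ = 1.362/1.000 = 1.3620, so θ_B = 53.71°.
At Brewster's angle the reflected and refracted rays are perpendicular, so θ_t = 90° − θ_B = 90° − 53.71° = 36.29°.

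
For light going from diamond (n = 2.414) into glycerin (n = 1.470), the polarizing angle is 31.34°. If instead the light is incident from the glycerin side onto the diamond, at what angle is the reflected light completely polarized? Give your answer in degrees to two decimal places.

Reversing the direction swaps n₁ and n₂, so tan θ_B' = 1/tan θ_B and θ_B' = 90° − θ_B.
Hence θ_B' = 90° − 31.34° = 58.66°.

θ_B' ≈ 58.66°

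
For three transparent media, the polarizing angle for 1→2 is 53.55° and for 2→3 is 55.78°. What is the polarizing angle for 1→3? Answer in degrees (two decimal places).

n₂/n₁ = tan 53.55° = 1.3539 and n₃/n₂ = tan 55.78° = 1.4704.
Multiplying, n₃/n₁ = 1.3539 × 1.4704 = 1.9907, and θ_B(1→3) = arctan 1.9907 = 63.33°.

θ_B ≈ 63.33°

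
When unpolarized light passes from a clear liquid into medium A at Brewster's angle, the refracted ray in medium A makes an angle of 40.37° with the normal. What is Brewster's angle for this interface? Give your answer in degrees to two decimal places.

At Brewster's angle the reflected and refracted rays are perpendicular, so θ_B + θ_t = 90°.
θ_B = 90° − 40.37° = 49.63°.

θ_B ≈ 49.63°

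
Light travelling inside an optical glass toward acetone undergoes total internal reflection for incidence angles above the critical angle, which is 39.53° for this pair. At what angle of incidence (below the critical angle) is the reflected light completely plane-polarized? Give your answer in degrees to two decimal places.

θ_B ≈ 32.48°

At the critical angle sin θ_c = n₂/n₁, giving n₂/n₁ = sin 39.53° = 0.6365.
Then tan θ_B = n₂/n₁ = 0.6365, so θ_B = arctan 0.6365 = 32.48°.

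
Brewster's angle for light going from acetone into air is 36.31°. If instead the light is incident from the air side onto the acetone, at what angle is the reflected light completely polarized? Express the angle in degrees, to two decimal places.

The two Brewster angles are complementary: θ_B' = 90° − θ_B = 90° − 36.31° = 53.69°.

θ_B' ≈ 53.69°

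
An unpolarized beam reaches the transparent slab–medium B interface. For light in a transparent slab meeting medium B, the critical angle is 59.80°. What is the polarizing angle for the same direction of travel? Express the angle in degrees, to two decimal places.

At the critical angle sin θ_c = n₂/n₁, giving n₂/n₁ = sin 59.80° = 0.8643.
Then tan θ_B = n₂/n₁ = 0.8643, so θ_B = arctan 0.8643 = 40.84°.

θ_B ≈ 40.84°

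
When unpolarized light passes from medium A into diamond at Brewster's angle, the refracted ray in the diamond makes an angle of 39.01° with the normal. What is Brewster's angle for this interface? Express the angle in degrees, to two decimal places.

Brewster's condition makes the reflected and refracted beams perpendicular: θ_B + θ_t = 90°.
θ_B = 90° − 39.01° = 50.99°.

θ_B ≈ 50.99°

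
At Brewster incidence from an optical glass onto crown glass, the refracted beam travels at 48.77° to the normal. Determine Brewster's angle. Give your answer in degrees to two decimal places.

Brewster's condition makes the reflected and refracted beams perpendicular: θ_B + θ_t = 90°.
θ_B = 90° − 48.77° = 41.23°.

θ_B ≈ 41.23°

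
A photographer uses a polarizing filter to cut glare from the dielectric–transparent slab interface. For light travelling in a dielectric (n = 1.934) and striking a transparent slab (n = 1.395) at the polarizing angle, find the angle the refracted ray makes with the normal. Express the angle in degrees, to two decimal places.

θ_t ≈ 54.20°

First find Brewster's angle: tan θ_B = 1.395/1.934 = 0.7213, giving θ_B = 35.80°.
Since θ_B + θ_t = 90° at Brewster incidence, θ_t = 90° − 35.80° = 54.20°.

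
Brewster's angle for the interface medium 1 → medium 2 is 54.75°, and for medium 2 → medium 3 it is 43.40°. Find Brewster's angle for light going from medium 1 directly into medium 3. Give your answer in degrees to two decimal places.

n₂/n₁ = tan 54.75° = 1.4150 and n₃/n₂ = tan 43.40° = 0.9457.
Multiplying, n₃/n₁ = 1.4150 × 0.9457 = 1.3381, and θ_B(1→3) = arctan 1.3381 = 53.23°.

θ_B ≈ 53.23°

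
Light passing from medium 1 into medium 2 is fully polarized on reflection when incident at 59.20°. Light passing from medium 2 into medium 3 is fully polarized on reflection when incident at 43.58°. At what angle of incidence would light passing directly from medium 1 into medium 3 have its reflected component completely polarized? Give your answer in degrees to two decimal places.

tan θ_B(1→2) = n₂/n₁ = tan 59.20° = 1.6775.
tan θ_B(2→3) = n₃/n₂ = tan 43.58° = 0.9516.
So n₃/n₁ = (n₂/n₁)(n₃/n₂) = 1.6775 × 0.9516 = 1.5964.
θ_B(1→3) = arctan(1.5964) = 57.94°.

θ_B ≈ 57.94°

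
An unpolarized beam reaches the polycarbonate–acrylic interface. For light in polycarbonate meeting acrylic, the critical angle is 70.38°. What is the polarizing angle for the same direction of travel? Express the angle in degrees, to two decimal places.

n₂/n₁ = sin θ_c = sin 70.38° = 0.9419.
tan θ_B equals the same ratio, so θ_B = arctan(0.9419) = 43.29°.

θ_B ≈ 43.29°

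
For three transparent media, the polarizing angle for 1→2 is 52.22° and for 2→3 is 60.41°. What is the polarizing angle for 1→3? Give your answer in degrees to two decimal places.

n₂/n₁ = tan 52.22° = 1.2901 and n₃/n₂ = tan 60.41° = 1.7610.
So n₃/n₁ = (n₂/n₁)(n₃/n₂) = 1.2901 × 1.7610 = 2.2719.
θ_B(1→3) = arctan(2.2719) = 66.24°.

θ_B ≈ 66.24°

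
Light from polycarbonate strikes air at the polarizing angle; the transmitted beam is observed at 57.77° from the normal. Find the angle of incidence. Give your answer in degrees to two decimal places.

θ_B ≈ 32.23°

At Brewster's angle the reflected and refracted rays are perpendicular, so θ_B + θ_t = 90°.
θ_B = 90° − 57.77° = 32.23°.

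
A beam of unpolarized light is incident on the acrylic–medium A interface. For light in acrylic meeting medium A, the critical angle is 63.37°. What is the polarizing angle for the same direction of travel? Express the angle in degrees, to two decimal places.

θ_B ≈ 41.79°

sin θ_c = n₂/n₁, so n₂/n₁ = sin 63.37° = 0.8939.
Brewster: tan θ_B = n₂/n₁ = 0.8939.
θ_B = arctan(0.8939) = 41.79°.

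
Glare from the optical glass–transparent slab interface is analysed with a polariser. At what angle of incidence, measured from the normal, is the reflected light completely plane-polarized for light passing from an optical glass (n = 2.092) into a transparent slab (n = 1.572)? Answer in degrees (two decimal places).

θ_B ≈ 36.92°

Here n₂/n₁ = 1.572/2.092 = 0.7514, and Brewster's law gives tan θ_B = n₂/n₁.
So θ_B = arctan 0.7514 = 36.92°.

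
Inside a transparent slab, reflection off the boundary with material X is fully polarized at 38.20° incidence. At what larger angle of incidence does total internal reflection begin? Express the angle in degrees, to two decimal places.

θ_c ≈ 51.90°

tan θ_B = n₂/n₁ = tan 38.20° = 0.7869.
Total internal reflection: sin θ_c = n₂/n₁ = 0.7869.
θ_c = arcsin(0.7869) = 51.90°.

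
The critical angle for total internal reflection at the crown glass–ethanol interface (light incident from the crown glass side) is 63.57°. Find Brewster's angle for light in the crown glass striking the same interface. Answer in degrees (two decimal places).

θ_B ≈ 41.84°

sin θ_c = n₂/n₁, so n₂/n₁ = sin 63.57° = 0.8955.
Brewster: tan θ_B = n₂/n₁ = 0.8955.
θ_B = arctan(0.8955) = 41.84°.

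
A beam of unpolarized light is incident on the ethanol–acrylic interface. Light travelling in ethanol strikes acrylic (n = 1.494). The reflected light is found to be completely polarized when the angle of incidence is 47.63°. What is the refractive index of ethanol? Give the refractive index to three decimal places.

Brewster's law: tan θ_B = n₂/n₁ (light incident in ethanol, refracted into acrylic).
n₁ = n₂ / tan θ_B = 1.494 / tan 47.63° = 1.363.

n ≈ 1.363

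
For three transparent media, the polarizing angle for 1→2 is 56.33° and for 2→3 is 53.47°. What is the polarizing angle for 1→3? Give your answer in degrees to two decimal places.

θ_B ≈ 63.73°

tan θ_B(1→2) = n₂/n₁ = tan 56.33° = 1.5011.
tan θ_B(2→3) = n₃/n₂ = tan 53.47° = 1.3499.
n₃/n₁ = 2.0265. Then tan θ_B(1→3) = n₃/n₁, so θ_B(1→3) = arctan(2.0265) = 63.73°.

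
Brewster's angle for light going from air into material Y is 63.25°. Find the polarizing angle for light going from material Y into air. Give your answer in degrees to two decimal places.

Reversing the direction swaps n₁ and n₂, so tan θ_B' = 1/tan θ_B and θ_B' = 90° − θ_B.
Hence θ_B' = 90° − 63.25° = 26.75°.

θ_B' ≈ 26.75°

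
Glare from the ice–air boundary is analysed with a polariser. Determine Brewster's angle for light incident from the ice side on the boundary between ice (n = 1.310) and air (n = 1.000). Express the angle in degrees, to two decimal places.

θ_B ≈ 37.36°

At Brewster's angle the reflected and refracted rays are perpendicular, which with Snell's law gives tan θ_B = n₂/n₁.
Here n₂/n₁ = 1.000/1.310 = 0.7634, and Brewster's law gives tan θ_B = n₂/n₁. Taking the arctangent, θ_B = 37.36°.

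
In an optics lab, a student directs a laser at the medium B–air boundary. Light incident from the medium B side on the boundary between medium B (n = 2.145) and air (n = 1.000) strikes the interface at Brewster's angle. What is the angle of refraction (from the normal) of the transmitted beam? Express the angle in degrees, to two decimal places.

First find Brewster's angle: tan θ_B = 1.000/2.145 = 0.4662, giving θ_B = 24.99°.
At Brewster's angle the reflected and refracted rays are perpendicular, so θ_t = 90° − θ_B = 90° − 24.99° = 65.01°.

θ_t ≈ 65.01°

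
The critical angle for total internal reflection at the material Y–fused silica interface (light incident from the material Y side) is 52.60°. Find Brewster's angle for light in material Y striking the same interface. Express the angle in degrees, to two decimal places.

At the critical angle sin θ_c = n₂/n₁, giving n₂/n₁ = sin 52.60° = 0.7944.
Then tan θ_B = n₂/n₁ = 0.7944, so θ_B = arctan 0.7944 = 38.46°.

θ_B ≈ 38.46°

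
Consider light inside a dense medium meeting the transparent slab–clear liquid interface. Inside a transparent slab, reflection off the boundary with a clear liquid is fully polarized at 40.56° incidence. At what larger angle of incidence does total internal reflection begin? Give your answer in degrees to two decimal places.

θ_c ≈ 58.86°

From Brewster, n₂/n₁ = tan θ_B = tan 40.56° = 0.8559.
Then sin θ_c = n₂/n₁ = 0.8559, so θ_c = arcsin 0.8559 = 58.86°.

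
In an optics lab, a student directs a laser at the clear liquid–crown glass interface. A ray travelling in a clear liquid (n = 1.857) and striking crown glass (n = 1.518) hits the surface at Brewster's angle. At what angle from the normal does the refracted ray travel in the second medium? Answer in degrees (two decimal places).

θ_B = arctan(n₂/n₁) = arctan(1.518/1.857) = 39.26°.
Since θ_B + θ_t = 90° at Brewster incidence, θ_t = 90° − 39.26° = 50.74°.

θ_t ≈ 50.74°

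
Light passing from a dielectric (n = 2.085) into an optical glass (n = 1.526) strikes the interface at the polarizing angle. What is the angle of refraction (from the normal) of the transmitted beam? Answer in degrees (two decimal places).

θ_t ≈ 53.80°

tan θ_B = n₂/n₁ = 1.526/2.085 = 0.7319, so θ_B = 36.20°.
At Brewster's angle the reflected and refracted rays are perpendicular, so θ_t = 90° − θ_B = 90° − 36.20° = 53.80°.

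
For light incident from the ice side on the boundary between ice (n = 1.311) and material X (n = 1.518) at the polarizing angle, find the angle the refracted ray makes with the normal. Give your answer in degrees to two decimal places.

θ_t ≈ 40.82°

θ_B = arctan(n₂/n₁) = arctan(1.518/1.311) = 49.18°.
At Brewster's angle the reflected and refracted rays are perpendicular, so θ_t = 90° − θ_B = 90° − 49.18° = 40.82°.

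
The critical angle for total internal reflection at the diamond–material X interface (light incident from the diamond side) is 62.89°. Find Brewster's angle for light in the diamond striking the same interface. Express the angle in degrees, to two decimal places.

At the critical angle sin θ_c = n₂/n₁, giving n₂/n₁ = sin 62.89° = 0.8901.
Then tan θ_B = n₂/n₁ = 0.8901, so θ_B = arctan 0.8901 = 41.67°.

θ_B ≈ 41.67°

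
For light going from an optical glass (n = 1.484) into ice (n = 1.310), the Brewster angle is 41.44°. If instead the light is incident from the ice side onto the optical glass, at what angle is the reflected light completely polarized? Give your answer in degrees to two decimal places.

Reversing the direction swaps n₁ and n₂, so tan θ_B' = 1/tan θ_B and θ_B' = 90° − θ_B.
Hence θ_B' = 90° − 41.44° = 48.56°.

θ_B' ≈ 48.56°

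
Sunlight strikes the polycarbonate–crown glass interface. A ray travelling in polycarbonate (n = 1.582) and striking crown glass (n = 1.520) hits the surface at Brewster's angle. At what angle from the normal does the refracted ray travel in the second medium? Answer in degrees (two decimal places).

θ_t ≈ 46.15°

tan θ_B = n₂/n₁ = 1.520/1.582 = 0.9608, so θ_B = 43.85°.
The refracted ray is perpendicular to the reflected ray, so θ_t = 90° − θ_B = 46.15°.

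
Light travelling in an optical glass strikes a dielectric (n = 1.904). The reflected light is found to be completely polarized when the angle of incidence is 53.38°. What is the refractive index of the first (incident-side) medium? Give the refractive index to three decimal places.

n ≈ 1.415

Brewster's law: tan θ_B = n₂/n₁ (light incident in an optical glass, refracted into a dielectric).
n₁ = n₂ / tan θ_B = 1.904 / tan 53.38° = 1.415.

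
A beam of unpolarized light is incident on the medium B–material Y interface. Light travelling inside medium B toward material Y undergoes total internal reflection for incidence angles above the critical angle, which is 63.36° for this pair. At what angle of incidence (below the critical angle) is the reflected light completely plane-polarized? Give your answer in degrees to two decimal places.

At the critical angle sin θ_c = n₂/n₁, giving n₂/n₁ = sin 63.36° = 0.8938.
Then tan θ_B = n₂/n₁ = 0.8938, so θ_B = arctan 0.8938 = 41.79°.

θ_B ≈ 41.79°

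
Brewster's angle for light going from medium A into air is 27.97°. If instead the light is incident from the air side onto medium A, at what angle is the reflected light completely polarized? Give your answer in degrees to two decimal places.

θ_B' ≈ 62.03°

Reversing the direction swaps n₁ and n₂, so tan θ_B' = 1/tan θ_B and θ_B' = 90° − θ_B.
Hence θ_B' = 90° − 27.97° = 62.03°.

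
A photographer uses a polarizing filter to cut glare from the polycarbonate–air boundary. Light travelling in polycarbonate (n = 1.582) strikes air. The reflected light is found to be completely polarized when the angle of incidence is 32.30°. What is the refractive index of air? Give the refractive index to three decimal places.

At the polarizing angle, tan θ_B = n₂/n₁ with n₁ on the incident side (polycarbonate) and n₂ on the transmitted side (air).
n₂ = n₁ tan θ_B = 1.582 × tan 32.30° = 1.000.

n ≈ 1.000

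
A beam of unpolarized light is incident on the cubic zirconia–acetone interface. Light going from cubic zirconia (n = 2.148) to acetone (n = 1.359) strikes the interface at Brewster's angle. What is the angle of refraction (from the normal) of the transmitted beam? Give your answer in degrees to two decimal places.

θ_t ≈ 57.68°

θ_B = arctan(n₂/n₁) = arctan(1.359/2.148) = 32.32°.
Since θ_B + θ_t = 90° at Brewster incidence, θ_t = 90° − 32.32° = 57.68°.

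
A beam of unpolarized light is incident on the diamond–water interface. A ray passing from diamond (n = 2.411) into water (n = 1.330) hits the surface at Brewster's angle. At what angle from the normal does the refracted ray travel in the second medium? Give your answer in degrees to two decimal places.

First find Brewster's angle: tan θ_B = 1.330/2.411 = 0.5516, giving θ_B = 28.88°.
The refracted ray is perpendicular to the reflected ray, so θ_t = 90° − θ_B = 61.12°.

θ_t ≈ 61.12°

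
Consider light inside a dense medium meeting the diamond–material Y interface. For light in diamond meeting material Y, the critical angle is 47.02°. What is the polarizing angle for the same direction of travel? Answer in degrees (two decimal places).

At the critical angle sin θ_c = n₂/n₁, giving n₂/n₁ = sin 47.02° = 0.7316.
Then tan θ_B = n₂/n₁ = 0.7316, so θ_B = arctan 0.7316 = 36.19°.

θ_B ≈ 36.19°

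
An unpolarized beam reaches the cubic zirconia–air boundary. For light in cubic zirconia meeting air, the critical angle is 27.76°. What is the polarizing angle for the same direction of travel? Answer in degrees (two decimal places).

θ_B ≈ 24.97°

At the critical angle sin θ_c = n₂/n₁, giving n₂/n₁ = sin 27.76° = 0.4658.
Then tan θ_B = n₂/n₁ = 0.4658, so θ_B = arctan 0.4658 = 24.97°.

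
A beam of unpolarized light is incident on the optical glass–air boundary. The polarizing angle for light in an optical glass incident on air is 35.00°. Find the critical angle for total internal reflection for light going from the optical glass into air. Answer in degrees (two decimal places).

θ_c ≈ 44.44°

n₂/n₁ = tan 35.00° = 0.7002; the critical angle satisfies sin θ_c = n₂/n₁.
θ_c = arcsin(0.7002) = 44.44°.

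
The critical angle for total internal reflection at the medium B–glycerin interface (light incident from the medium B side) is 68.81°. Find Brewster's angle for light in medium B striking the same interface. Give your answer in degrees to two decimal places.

At the critical angle sin θ_c = n₂/n₁, giving n₂/n₁ = sin 68.81° = 0.9324.
Then tan θ_B = n₂/n₁ = 0.9324, so θ_B = arctan 0.9324 = 43.00°.

θ_B ≈ 43.00°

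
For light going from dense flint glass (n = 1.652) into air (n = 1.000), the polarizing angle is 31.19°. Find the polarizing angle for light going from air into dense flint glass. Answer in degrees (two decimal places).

θ_B' ≈ 58.81°

The two Brewster angles are complementary: θ_B' = 90° − θ_B = 90° − 31.19° = 58.81°.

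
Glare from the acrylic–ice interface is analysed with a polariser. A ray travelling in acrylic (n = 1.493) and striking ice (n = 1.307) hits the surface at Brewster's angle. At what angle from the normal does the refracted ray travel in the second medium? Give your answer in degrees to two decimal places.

First find Brewster's angle: tan θ_B = 1.307/1.493 = 0.8754, giving θ_B = 41.20°.
The refracted ray is perpendicular to the reflected ray, so θ_t = 90° − θ_B = 48.80°.

θ_t ≈ 48.80°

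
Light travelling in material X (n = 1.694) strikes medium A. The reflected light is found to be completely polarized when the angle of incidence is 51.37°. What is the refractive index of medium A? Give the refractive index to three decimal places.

Brewster's law: tan θ_B = n₂/n₁ (light incident in material X, refracted into medium A).
n₂ = n₁ tan θ_B = 1.694 × tan 51.37° = 2.120.

n ≈ 2.120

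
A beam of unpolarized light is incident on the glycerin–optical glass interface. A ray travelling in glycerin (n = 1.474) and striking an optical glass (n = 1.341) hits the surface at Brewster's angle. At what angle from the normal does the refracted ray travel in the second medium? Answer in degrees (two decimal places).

tan θ_B = n₂/n₁ = 1.341/1.474 = 0.9098, so θ_B = 42.29°.
The refracted ray is perpendicular to the reflected ray, so θ_t = 90° − θ_B = 47.71°.

θ_t ≈ 47.71°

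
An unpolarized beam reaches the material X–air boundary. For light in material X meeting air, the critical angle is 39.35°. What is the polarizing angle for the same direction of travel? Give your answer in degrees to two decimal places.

θ_B ≈ 32.38°

At the critical angle sin θ_c = n₂/n₁, giving n₂/n₁ = sin 39.35° = 0.6341.
Then tan θ_B = n₂/n₁ = 0.6341, so θ_B = arctan 0.6341 = 32.38°.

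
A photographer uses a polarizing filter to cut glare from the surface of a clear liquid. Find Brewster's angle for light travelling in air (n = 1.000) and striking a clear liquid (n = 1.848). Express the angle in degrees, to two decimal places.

θ_B ≈ 61.58°

The reflected p-component vanishes when tan θ_B = n₂/n₁.
tan θ_B = n₂/n₁ = 1.848/1.000 = 1.8480.
θ_B = arctan(1.8480) = 61.58°.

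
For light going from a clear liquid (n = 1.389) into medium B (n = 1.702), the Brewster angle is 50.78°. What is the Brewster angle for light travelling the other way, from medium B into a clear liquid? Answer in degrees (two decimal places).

θ_B' ≈ 39.22°

Reversing the direction swaps n₁ and n₂, so tan θ_B' = 1/tan θ_B and θ_B' = 90° − θ_B.
Hence θ_B' = 90° − 50.78° = 39.22°.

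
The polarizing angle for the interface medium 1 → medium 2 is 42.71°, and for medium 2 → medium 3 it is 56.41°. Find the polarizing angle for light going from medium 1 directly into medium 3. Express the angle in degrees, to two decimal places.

Each Brewster angle gives a ratio: n₂/n₁ = tan 42.71° = 0.9231, n₃/n₂ = tan 56.41° = 1.5057.
So n₃/n₁ = (n₂/n₁)(n₃/n₂) = 0.9231 × 1.5057 = 1.3899.
θ_B(1→3) = arctan(1.3899) = 54.27°.

θ_B ≈ 54.27°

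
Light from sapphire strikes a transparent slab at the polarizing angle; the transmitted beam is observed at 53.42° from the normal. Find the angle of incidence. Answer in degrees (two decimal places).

θ_B ≈ 36.58°

Since the reflected and refracted rays are at right angles at the polarizing angle, θ_B + θ_t = 90°.
θ_B = 90° − 53.42° = 36.58°.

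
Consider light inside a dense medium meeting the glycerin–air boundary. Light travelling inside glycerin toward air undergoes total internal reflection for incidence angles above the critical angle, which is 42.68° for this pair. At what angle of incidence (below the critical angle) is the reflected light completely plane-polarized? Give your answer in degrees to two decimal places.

θ_B ≈ 34.13°

At the critical angle sin θ_c = n₂/n₁, giving n₂/n₁ = sin 42.68° = 0.6779.
Then tan θ_B = n₂/n₁ = 0.6779, so θ_B = arctan 0.6779 = 34.13°.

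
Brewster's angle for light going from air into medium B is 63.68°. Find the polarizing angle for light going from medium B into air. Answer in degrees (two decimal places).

The two Brewster angles are complementary: θ_B' = 90° − θ_B = 90° − 63.68° = 26.32°.

θ_B' ≈ 26.32°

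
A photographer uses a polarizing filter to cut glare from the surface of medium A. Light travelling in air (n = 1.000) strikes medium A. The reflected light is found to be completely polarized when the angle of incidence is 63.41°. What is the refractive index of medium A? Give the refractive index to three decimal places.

n ≈ 1.998

Brewster's law: tan θ_B = n₂/n₁ (light incident in air, refracted into medium A).
n₂ = n₁ tan θ_B = 1.000 × tan 63.41° = 1.998.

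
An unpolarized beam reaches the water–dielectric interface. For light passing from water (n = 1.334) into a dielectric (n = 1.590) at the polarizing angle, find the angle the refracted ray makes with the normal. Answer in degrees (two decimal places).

θ_t ≈ 40.00°

tan θ_B = n₂/n₁ = 1.590/1.334 = 1.1919, so θ_B = 50.00°.
At Brewster's angle the reflected and refracted rays are perpendicular, so θ_t = 90° − θ_B = 90° − 50.00° = 40.00°.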